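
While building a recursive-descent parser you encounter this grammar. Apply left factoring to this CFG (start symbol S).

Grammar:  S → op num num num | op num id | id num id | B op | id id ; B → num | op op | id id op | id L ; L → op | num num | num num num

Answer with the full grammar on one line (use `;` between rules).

S → B op | op num S' | id S''; B → num | op op | id B'; L → op | num num L'; S' → num num | id; S'' → num id | id; B' → id op | L; L' → ε | num

S has alternatives sharing prefix 'op num': factor to S → op num S' with S' → num num | id.
S has alternatives sharing prefix 'id': factor to S → id S'' with S'' → num id | id.
B has alternatives sharing prefix 'id': factor to B → id B' with B' → id op | L.
L has alternatives sharing prefix 'num num': factor to L → num num L' with L' → ε | num.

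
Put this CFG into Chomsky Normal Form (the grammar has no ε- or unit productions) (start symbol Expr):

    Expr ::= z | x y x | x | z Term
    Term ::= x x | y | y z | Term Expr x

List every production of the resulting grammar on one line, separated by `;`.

Introduce a nonterminal for each terminal appearing in a rule of length ≥ 2: X1 → x, X2 → y, X3 → z.
Binarize each right-hand side of length ≥ 3 by chaining fresh nonterminals (Y1, Y2, …): affected rules were Expr → X1 X2 X1; Term → Term Expr X1.

Expr ::= z | X1 Y1 | x | X3 Term; Term ::= X1 X1 | y | X2 X3 | Term Y2; X1 ::= x; X2 ::= y; X3 ::= z; Y1 ::= X2 X1; Y2 ::= Expr X1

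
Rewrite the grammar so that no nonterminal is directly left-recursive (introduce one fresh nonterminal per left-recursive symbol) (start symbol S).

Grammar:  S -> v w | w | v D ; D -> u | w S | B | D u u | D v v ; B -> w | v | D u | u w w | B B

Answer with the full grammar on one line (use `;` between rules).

D, B are directly left-recursive.
For D: α = {u u, v v}, β = {u, w S, B}. Rewrite as D → β D' and D' → α D' | ε.
For B: α = {B}, β = {w, v, D u, u w w}. Rewrite as B → β B' and B' → α B' | ε.

S -> v w | w | v D; D -> u D' | w S D' | B D'; B -> w B' | v B' | D u B' | u w w B'; D' -> u u D' | v v D' | ε; B' -> B B' | ε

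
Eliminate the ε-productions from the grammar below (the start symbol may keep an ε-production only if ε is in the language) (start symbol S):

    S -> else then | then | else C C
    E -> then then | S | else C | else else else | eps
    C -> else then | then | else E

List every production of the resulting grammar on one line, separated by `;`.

S -> else then | then | else C C; E -> then then | S | else C | else else else; C -> else then | then | else E | else

Nullable nonterminals: {E}.
ε ∉ L(G), so no ε-production is kept.
For each production, add variants omitting each subset of nullable occurrences: C → else E gives else E | else.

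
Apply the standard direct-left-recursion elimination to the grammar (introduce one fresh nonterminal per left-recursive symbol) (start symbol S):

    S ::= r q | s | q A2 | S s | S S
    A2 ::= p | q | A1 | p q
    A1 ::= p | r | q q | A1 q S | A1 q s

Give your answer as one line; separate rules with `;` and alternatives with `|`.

S, A1 are directly left-recursive.
For S: α = {s, S}, β = {r q, s, q A2}. Rewrite as S → β S' and S' → α S' | ε.
For A1: α = {q S, q s}, β = {p, r, q q}. Rewrite as A1 → β A1' and A1' → α A1' | ε.

S ::= r q S' | s S' | q A2 S'; A2 ::= p | q | A1 | p q; A1 ::= p A1' | r A1' | q q A1'; S' ::= s S' | S S' | epsilon; A1' ::= q S A1' | q s A1' | epsilon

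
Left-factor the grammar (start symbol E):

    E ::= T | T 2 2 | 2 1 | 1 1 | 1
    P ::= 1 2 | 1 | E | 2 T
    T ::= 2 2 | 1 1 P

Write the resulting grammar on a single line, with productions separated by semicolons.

E ::= 2 1 | T E' | 1 E''; P ::= E | 2 T | 1 P'; T ::= 2 2 | 1 1 P; E' ::= eps | 2 2; E'' ::= 1 | eps; P' ::= 2 | eps

E has alternatives sharing prefix 'T': factor to E → T E' with E' → ε | 2 2.
E has alternatives sharing prefix '1': factor to E → 1 E'' with E'' → 1 | ε.
P has alternatives sharing prefix '1': factor to P → 1 P' with P' → 2 | ε.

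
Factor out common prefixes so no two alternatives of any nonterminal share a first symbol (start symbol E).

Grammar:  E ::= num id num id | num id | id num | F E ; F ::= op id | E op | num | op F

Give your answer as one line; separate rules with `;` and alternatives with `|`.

E has alternatives sharing prefix 'num id': factor to E → num id E' with E' → num id | ε.
F has alternatives sharing prefix 'op': factor to F → op F' with F' → id | F.

E ::= id num | F E | num id E'; F ::= E op | num | op F'; E' ::= num id | epsilon; F' ::= id | F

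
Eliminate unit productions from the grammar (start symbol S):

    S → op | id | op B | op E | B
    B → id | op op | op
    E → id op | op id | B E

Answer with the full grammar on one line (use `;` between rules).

S → id | op op | op | op B | op E; B → id | op op | op; E → id op | op id | B E

Unit pairs: S ⇒* {B}.
For every A with A ⇒* B via unit rules, add B's non-unit alternatives to A; then delete every rule of the form X → Y.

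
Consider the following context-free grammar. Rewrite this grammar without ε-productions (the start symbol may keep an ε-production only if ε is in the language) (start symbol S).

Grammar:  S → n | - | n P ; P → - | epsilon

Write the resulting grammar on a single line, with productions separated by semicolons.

S → n | - | n P; P → -

The nullable symbols are {P}.
ε ∉ L(G), so no ε-production is kept.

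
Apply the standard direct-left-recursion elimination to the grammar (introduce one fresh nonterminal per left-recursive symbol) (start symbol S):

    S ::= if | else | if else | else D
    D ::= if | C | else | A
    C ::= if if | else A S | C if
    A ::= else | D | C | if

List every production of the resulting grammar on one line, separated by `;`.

Directly left-recursive nonterminal: C.
For C: α = {if}, β = {if if, else A S}. Rewrite as C → β C' and C' → α C' | ε.

S ::= if | else | if else | else D; D ::= if | C | else | A; C ::= if if C' | else A S C'; A ::= else | D | C | if; C' ::= if C' | ε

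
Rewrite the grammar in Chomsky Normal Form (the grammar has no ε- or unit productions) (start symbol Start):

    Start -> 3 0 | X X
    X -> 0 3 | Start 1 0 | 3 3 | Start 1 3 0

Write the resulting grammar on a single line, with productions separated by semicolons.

Introduce a nonterminal for each terminal appearing in a rule of length ≥ 2: X1 → 3, X2 → 0, X3 → 1.
Binarize each right-hand side of length ≥ 3 by chaining fresh nonterminals (Y1, Y2, …): affected rules were X → Start X3 X2; X → Start X3 X1 X2.

Start -> X1 X2 | X X; X -> X2 X1 | Start Y1 | X1 X1 | Start Y2; X1 -> 3; X2 -> 0; X3 -> 1; Y1 -> X3 X2; Y2 -> X3 Y3; Y3 -> X1 X2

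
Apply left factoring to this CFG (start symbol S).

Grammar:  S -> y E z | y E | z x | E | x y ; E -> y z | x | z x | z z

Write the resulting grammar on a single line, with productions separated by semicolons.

S has alternatives sharing prefix 'y E': factor to S → y E S' with S' → z | ε.
E has alternatives sharing prefix 'z': factor to E → z E' with E' → x | z.

S -> z x | E | x y | y E S'; E -> y z | x | z E'; S' -> z | eps; E' -> x | z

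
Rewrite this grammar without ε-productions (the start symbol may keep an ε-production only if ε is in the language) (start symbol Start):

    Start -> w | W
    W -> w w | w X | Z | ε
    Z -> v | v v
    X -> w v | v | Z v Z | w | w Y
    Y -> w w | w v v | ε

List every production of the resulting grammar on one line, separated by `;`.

Nullable nonterminals: {Start, W, Y}.
ε ∈ L(G) since Start is nullable, so keep Start → ε.

Start -> w | W | ε; W -> w w | w X | Z; Z -> v | v v; X -> w v | v | Z v Z | w | w Y; Y -> w w | w v v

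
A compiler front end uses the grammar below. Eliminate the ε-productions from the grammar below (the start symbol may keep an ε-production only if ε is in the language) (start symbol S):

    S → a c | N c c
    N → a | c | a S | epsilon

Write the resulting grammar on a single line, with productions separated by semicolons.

S → a c | N c c | c c; N → a | c | a S

Nullable nonterminals: {N}.
ε ∉ L(G), so no ε-production is kept.
For each production, add variants omitting each subset of nullable occurrences: S → N c c gives N c c | c c.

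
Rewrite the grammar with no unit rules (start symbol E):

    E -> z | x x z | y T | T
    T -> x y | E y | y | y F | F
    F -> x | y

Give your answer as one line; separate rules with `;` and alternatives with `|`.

Unit pairs: E ⇒* {F, T}; T ⇒* {F}.
For each unit pair (A, B), copy every non-unit production of B to A, then drop all unit productions.

E -> z | x x z | y T | x | y | x y | E y | y F; T -> x | y | x y | E y | y F; F -> x | y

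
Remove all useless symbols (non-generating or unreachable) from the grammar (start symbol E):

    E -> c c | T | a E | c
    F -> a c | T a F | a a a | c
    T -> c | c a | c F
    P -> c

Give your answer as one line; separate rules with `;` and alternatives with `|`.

E -> c c | T | a E | c; F -> a c | T a F | a a a | c; T -> c | c a | c F

Generating nonterminals: {E, F, P, T}.
Reachable from E after that: {E, F, T}.
Removed useless symbols: {P} and every production mentioning them.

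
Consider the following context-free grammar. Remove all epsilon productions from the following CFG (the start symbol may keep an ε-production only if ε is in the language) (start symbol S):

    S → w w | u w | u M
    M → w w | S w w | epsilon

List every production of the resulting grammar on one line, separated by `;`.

S → w w | u w | u M | u; M → w w | S w w

Nullable nonterminals: {M}.
ε ∉ L(G), so no ε-production is kept.
Add the nullable-subset variants: S → u M gives u M | u.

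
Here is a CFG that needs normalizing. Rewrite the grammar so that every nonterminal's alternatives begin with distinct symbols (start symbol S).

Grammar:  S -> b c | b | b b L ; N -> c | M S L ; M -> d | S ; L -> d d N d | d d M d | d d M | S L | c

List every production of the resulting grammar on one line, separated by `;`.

S -> b S'; N -> c | M S L; M -> d | S; L -> S L | c | d d L'; S' -> c | ε | b L; L' -> N d | M L''; L'' -> d | ε

S has alternatives sharing prefix 'b': factor to S → b S' with S' → c | ε | b L.
L has alternatives sharing prefix 'd d': factor to L → d d L' with L' → N d | M d | M.
L' has alternatives sharing prefix 'M': factor to L' → M L'' with L'' → d | ε.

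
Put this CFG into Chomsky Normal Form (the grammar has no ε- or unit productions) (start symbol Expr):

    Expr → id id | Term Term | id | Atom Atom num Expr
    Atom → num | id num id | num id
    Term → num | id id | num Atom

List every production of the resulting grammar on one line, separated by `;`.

Expr → X1 X1 | Term Term | id | Atom Y1; Atom → num | X1 Y3 | X2 X1; Term → num | X1 X1 | X2 Atom; X1 → id; X2 → num; Y1 → Atom Y2; Y2 → X2 Expr; Y3 → X2 X1

Introduce a nonterminal for each terminal appearing in a rule of length ≥ 2: X1 → id, X2 → num.
Binarize each right-hand side of length ≥ 3 by chaining fresh nonterminals (Y1, Y2, …): affected rules were Expr → Atom Atom X2 Expr; Atom → X1 X2 X1.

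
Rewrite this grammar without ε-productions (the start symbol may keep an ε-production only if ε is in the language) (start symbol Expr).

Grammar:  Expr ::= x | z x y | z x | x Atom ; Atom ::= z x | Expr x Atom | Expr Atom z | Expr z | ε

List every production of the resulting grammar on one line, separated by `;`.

Nullable set = {Atom}.
ε ∉ L(G), so no ε-production is kept.
For each production, add variants omitting each subset of nullable occurrences: Atom → Expr x Atom gives Expr x Atom | Expr x. Atom → Expr Atom z gives Expr Atom z | Expr z.

Expr ::= x | z x y | z x | x Atom; Atom ::= z x | Expr x Atom | Expr x | Expr Atom z | Expr z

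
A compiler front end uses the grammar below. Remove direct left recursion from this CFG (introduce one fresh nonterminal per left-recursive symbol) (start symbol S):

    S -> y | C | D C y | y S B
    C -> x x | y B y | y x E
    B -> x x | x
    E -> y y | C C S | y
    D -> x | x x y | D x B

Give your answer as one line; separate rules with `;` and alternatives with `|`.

D is directly left-recursive.
For D: α = {x B}, β = {x, x x y}. Rewrite as D → β D' and D' → α D' | ε.

S -> y | C | D C y | y S B; C -> x x | y B y | y x E; B -> x x | x; E -> y y | C C S | y; D -> x D' | x x y D'; D' -> x B D' | ε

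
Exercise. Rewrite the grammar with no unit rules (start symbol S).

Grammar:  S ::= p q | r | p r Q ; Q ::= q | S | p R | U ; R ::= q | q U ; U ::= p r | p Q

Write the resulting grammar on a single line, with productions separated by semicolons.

Unit pairs: Q ⇒* {S, U}.
Replace each nonterminal's rules with the union of the non-unit rules of every nonterminal it unit-derives.

S ::= p q | r | p r Q; Q ::= p r | p Q | p q | r | p r Q | q | p R; R ::= q | q U; U ::= p r | p Q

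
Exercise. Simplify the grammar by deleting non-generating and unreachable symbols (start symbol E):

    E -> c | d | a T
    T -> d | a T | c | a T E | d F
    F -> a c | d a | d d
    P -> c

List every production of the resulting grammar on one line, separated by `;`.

E -> c | d | a T; T -> d | a T | c | a T E | d F; F -> a c | d a | d d

Generating nonterminals: {E, F, P, T}.
Reachable from E after that: {E, F, T}.
Removed useless symbols: {P} and every production mentioning them.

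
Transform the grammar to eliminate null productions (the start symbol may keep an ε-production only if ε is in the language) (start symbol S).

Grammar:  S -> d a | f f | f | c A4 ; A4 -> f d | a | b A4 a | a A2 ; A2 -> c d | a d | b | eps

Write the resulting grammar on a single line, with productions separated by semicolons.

S -> d a | f f | f | c A4; A4 -> f d | a | b A4 a | a A2; A2 -> c d | a d | b

Nullable set = {A2}.
ε ∉ L(G), so no ε-production is kept.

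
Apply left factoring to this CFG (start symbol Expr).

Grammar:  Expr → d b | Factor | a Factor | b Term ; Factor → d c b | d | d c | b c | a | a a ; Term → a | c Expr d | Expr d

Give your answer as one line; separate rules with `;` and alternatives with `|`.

Factor has alternatives sharing prefix 'd': factor to Factor → d Factor1 with Factor1 → c b | ε | c.
Factor has alternatives sharing prefix 'a': factor to Factor → a Factor2 with Factor2 → ε | a.
Factor1 has alternatives sharing prefix 'c': factor to Factor1 → c Factor11 with Factor11 → b | ε.

Expr → d b | Factor | a Factor | b Term; Factor → b c | d Factor1 | a Factor2; Term → a | c Expr d | Expr d; Factor1 → eps | c Factor11; Factor2 → eps | a; Factor11 → b | eps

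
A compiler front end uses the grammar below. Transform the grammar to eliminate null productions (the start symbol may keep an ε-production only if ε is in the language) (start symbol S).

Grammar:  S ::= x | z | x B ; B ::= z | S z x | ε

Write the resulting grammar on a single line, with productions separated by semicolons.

S ::= x | z | x B; B ::= z | S z x

Nullable nonterminals: {B}.
ε ∉ L(G), so no ε-production is kept.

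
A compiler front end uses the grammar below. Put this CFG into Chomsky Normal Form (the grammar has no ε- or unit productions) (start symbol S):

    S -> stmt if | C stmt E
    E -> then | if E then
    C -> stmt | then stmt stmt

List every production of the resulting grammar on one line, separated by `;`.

Introduce a nonterminal for each terminal appearing in a rule of length ≥ 2: X1 → stmt, X2 → if, X3 → then.
Binarize each right-hand side of length ≥ 3 by chaining fresh nonterminals (Y1, Y2, …): affected rules were S → C X1 E; E → X2 E X3; C → X3 X1 X1.

S -> X1 X2 | C Y1; E -> then | X2 Y2; C -> stmt | X3 Y3; X1 -> stmt; X2 -> if; X3 -> then; Y1 -> X1 E; Y2 -> E X3; Y3 -> X1 X1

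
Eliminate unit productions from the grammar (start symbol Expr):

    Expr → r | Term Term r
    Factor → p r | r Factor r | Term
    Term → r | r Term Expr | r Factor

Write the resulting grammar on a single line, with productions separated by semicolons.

Expr → r | Term Term r; Factor → r | r Term Expr | r Factor | p r | r Factor r; Term → r | r Term Expr | r Factor

Unit pairs: Factor ⇒* {Term}.
For each unit pair (A, B), copy every non-unit production of B to A, then drop all unit productions.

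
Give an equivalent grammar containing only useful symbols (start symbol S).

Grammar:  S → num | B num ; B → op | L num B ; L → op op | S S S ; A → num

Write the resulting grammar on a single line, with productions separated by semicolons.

S → num | B num; B → op | L num B; L → op op | S S S

Generating nonterminals: {A, B, L, S}.
Reachable from S after that: {B, L, S}.
Removed useless symbols: {A} and every production mentioning them.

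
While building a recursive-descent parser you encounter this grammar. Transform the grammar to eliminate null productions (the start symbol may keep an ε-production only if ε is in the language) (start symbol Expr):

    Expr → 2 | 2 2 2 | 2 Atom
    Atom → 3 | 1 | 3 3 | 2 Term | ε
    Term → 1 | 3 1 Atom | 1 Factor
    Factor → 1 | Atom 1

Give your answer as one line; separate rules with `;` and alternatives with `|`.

Expr → 2 | 2 2 2 | 2 Atom; Atom → 3 | 1 | 3 3 | 2 Term; Term → 1 | 3 1 Atom | 3 1 | 1 Factor; Factor → 1 | Atom 1

Nullable set = {Atom}.
ε ∉ L(G), so no ε-production is kept.
Expand every rule over subsets of its nullable positions: Term → 3 1 Atom gives 3 1 Atom | 3 1.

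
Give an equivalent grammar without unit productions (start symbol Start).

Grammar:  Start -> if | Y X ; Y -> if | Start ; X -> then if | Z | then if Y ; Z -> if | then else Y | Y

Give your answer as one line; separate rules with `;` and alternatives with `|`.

Start -> if | Y X; Y -> if | Y X; X -> if | then else Y | Y X | then if | then if Y; Z -> if | then else Y | Y X

Unit pairs: X ⇒* {Start, Y, Z}; Y ⇒* {Start}; Z ⇒* {Start, Y}.
Replace each nonterminal's rules with the union of the non-unit rules of every nonterminal it unit-derives.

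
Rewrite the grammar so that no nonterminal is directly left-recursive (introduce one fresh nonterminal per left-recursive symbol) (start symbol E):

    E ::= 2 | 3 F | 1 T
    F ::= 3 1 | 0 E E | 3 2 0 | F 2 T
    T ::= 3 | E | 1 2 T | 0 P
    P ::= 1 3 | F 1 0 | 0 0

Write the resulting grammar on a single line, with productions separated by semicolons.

E ::= 2 | 3 F | 1 T; F ::= 3 1 F' | 0 E E F' | 3 2 0 F'; T ::= 3 | E | 1 2 T | 0 P; P ::= 1 3 | F 1 0 | 0 0; F' ::= 2 T F' | ε

F is directly left-recursive.
For F: α = {2 T}, β = {3 1, 0 E E, 3 2 0}. Rewrite as F → β F' and F' → α F' | ε.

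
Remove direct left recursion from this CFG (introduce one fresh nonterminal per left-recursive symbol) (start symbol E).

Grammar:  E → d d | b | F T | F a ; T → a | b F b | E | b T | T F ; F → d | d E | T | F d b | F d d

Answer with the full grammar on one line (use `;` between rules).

Left recursion appears on T, F.
For T: α = {F}, β = {a, b F b, E, b T}. Rewrite as T → β T' and T' → α T' | ε.
For F: α = {d b, d d}, β = {d, d E, T}. Rewrite as F → β F' and F' → α F' | ε.

E → d d | b | F T | F a; T → a T' | b F b T' | E T' | b T T'; F → d F' | d E F' | T F'; T' → F T' | ε; F' → d b F' | d d F' | ε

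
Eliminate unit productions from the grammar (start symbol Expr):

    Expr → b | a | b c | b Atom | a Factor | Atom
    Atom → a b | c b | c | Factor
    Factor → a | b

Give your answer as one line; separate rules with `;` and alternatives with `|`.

Expr → a b | c b | c | a | b | b c | b Atom | a Factor; Atom → a b | c b | c | a | b; Factor → a | b

Unit pairs: Atom ⇒* {Factor}; Expr ⇒* {Atom, Factor}.
Replace each nonterminal's rules with the union of the non-unit rules of every nonterminal it unit-derives.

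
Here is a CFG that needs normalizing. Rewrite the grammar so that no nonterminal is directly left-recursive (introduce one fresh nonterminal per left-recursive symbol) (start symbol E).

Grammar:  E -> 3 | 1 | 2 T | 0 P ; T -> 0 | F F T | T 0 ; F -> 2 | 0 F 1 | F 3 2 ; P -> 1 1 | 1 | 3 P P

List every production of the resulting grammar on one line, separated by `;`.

E -> 3 | 1 | 2 T | 0 P; T -> 0 T' | F F T T'; F -> 2 F' | 0 F 1 F'; P -> 1 1 | 1 | 3 P P; T' -> 0 T' | ε; F' -> 3 2 F' | ε

Left recursion appears on T, F.
For T: α = {0}, β = {0, F F T}. Rewrite as T → β T' and T' → α T' | ε.
For F: α = {3 2}, β = {2, 0 F 1}. Rewrite as F → β F' and F' → α F' | ε.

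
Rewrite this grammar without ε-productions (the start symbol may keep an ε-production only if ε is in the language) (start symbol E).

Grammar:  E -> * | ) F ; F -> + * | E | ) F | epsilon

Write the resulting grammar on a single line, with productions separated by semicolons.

The nullable symbols are {F}.
ε ∉ L(G), so no ε-production is kept.
Add the nullable-subset variants: E → ) F gives ) F | ). F → ) F gives ) F | ).

E -> * | ) F | ); F -> + * | E | ) F | )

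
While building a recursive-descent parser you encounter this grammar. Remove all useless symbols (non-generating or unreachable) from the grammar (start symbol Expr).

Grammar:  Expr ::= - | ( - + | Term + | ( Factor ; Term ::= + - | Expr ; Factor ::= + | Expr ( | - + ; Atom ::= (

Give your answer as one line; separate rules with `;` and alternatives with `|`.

Expr ::= - | ( - + | Term + | ( Factor; Term ::= + - | Expr; Factor ::= + | Expr ( | - +

Generating nonterminals: {Atom, Expr, Factor, Term}.
Reachable from Expr after that: {Expr, Factor, Term}.
Removed useless symbols: {Atom} and every production mentioning them.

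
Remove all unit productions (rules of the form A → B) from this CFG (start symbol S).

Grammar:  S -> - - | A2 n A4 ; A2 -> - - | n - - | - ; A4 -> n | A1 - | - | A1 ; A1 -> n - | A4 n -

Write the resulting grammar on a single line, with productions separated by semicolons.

S -> - - | A2 n A4; A2 -> - - | n - - | -; A4 -> n | A1 - | - | n - | A4 n -; A1 -> n - | A4 n -

Unit pairs: A4 ⇒* {A1}.
For every A with A ⇒* B via unit rules, add B's non-unit alternatives to A; then delete every rule of the form X → Y.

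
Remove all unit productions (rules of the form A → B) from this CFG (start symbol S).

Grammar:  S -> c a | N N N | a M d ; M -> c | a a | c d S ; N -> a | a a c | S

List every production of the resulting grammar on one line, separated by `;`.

Unit pairs: N ⇒* {S}.
For every A with A ⇒* B via unit rules, add B's non-unit alternatives to A; then delete every rule of the form X → Y.

S -> c a | N N N | a M d; M -> c | a a | c d S; N -> c a | N N N | a M d | a | a a c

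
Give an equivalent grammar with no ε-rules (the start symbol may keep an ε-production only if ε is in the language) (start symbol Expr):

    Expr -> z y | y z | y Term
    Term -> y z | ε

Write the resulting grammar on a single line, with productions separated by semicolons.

Expr -> z y | y z | y Term | y; Term -> y z

Nullable set = {Term}.
ε ∉ L(G), so no ε-production is kept.
For each production, add variants omitting each subset of nullable occurrences: Expr → y Term gives y Term | y.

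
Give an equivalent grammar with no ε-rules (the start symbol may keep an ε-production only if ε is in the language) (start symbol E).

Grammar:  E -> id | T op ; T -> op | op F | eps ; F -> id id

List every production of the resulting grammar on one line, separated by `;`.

Nullable set = {T}.
ε ∉ L(G), so no ε-production is kept.
Add the nullable-subset variants: E → T op gives T op | op.

E -> id | T op | op; T -> op | op F; F -> id id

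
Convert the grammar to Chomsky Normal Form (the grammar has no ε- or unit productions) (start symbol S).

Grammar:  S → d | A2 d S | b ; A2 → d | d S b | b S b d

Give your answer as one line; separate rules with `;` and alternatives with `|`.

S → d | A2 Y1 | b; A2 → d | X1 Y2 | X2 Y3; X1 → d; X2 → b; Y1 → X1 S; Y2 → S X2; Y3 → S Y4; Y4 → X2 X1

Introduce a nonterminal for each terminal appearing in a rule of length ≥ 2: X1 → d, X2 → b.
Binarize each right-hand side of length ≥ 3 by chaining fresh nonterminals (Y1, Y2, …): affected rules were S → A2 X1 S; A2 → X1 S X2; A2 → X2 S X2 X1.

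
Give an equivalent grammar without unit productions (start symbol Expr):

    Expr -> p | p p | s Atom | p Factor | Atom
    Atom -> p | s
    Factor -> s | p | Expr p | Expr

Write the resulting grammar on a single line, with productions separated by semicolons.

Unit pairs: Expr ⇒* {Atom}; Factor ⇒* {Atom, Expr}.
For each unit pair (A, B), copy every non-unit production of B to A, then drop all unit productions.

Expr -> p | s | p p | s Atom | p Factor; Atom -> p | s; Factor -> p | s | Expr p | p p | s Atom | p Factor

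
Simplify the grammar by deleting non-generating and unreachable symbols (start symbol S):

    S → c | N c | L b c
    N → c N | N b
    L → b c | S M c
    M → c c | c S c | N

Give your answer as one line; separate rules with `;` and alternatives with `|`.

Generating nonterminals: {L, M, S}.
Reachable from S after that: {L, M, S}.
Removed useless symbols: {N} and every production mentioning them.

S → c | L b c; L → b c | S M c; M → c c | c S c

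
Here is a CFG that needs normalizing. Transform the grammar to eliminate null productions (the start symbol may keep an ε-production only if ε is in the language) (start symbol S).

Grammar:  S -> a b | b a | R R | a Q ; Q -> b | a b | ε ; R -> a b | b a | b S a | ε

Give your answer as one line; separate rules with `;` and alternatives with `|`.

Nullable set = {Q, R, S}.
ε ∈ L(G) since S is nullable, so keep S → ε.
Expand every rule over subsets of its nullable positions: S → R R gives R R | R. S → a Q gives a Q | a.

S -> a b | b a | R R | R | a Q | a | ε; Q -> b | a b; R -> a b | b a | b S a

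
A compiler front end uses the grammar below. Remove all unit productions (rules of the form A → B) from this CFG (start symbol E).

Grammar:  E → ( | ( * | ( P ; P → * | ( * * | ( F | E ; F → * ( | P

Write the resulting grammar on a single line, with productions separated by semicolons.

Unit pairs: F ⇒* {E, P}; P ⇒* {E}.
Replace each nonterminal's rules with the union of the non-unit rules of every nonterminal it unit-derives.

E → ( | ( * | ( P; P → ( | ( * | ( P | * | ( * * | ( F; F → ( | ( * | ( P | * ( | * | ( * * | ( F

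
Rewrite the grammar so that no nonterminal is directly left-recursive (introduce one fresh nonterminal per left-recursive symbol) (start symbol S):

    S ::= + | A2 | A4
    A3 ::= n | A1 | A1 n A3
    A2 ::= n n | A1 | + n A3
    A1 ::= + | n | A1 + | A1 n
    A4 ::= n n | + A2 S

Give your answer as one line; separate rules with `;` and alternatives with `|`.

S ::= + | A2 | A4; A3 ::= n | A1 | A1 n A3; A2 ::= n n | A1 | + n A3; A1 ::= + A1' | n A1'; A4 ::= n n | + A2 S; A1' ::= + A1' | n A1' | ε

Directly left-recursive nonterminal: A1.
For A1: α = {+, n}, β = {+, n}. Rewrite as A1 → β A1' and A1' → α A1' | ε.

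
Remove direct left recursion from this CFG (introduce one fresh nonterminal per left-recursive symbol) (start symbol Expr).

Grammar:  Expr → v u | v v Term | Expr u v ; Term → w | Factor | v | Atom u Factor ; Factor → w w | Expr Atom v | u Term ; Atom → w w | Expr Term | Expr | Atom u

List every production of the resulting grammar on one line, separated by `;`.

Left recursion appears on Expr, Atom.
For Expr: α = {u v}, β = {v u, v v Term}. Rewrite as Expr → β Expr1 and Expr1 → α Expr1 | ε.
For Atom: α = {u}, β = {w w, Expr Term, Expr}. Rewrite as Atom → β Atom1 and Atom1 → α Atom1 | ε.

Expr → v u Expr1 | v v Term Expr1; Term → w | Factor | v | Atom u Factor; Factor → w w | Expr Atom v | u Term; Atom → w w Atom1 | Expr Term Atom1 | Expr Atom1; Expr1 → u v Expr1 | ε; Atom1 → u Atom1 | ε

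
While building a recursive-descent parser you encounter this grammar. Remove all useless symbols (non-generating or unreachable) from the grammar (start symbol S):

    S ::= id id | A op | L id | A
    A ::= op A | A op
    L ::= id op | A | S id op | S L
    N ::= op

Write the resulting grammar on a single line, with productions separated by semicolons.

Generating nonterminals: {L, N, S}.
Reachable from S after that: {L, S}.
Removed useless symbols: {A, N} and every production mentioning them.

S ::= id id | L id; L ::= id op | S id op | S L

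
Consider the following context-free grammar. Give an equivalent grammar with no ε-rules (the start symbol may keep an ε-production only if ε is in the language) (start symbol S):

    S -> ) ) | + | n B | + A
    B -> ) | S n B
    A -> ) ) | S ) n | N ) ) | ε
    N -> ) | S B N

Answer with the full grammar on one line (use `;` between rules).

S -> ) ) | + | n B | + A; B -> ) | S n B; A -> ) ) | S ) n | N ) ); N -> ) | S B N

Nullable set = {A}.
ε ∉ L(G), so no ε-production is kept.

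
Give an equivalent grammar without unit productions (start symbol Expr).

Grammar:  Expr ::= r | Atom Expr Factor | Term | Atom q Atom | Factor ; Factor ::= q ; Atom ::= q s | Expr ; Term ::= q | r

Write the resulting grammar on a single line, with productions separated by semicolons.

Unit pairs: Atom ⇒* {Expr, Factor, Term}; Expr ⇒* {Factor, Term}.
For every A with A ⇒* B via unit rules, add B's non-unit alternatives to A; then delete every rule of the form X → Y.

Expr ::= q | r | Atom Expr Factor | Atom q Atom; Factor ::= q; Atom ::= q | r | q s | Atom Expr Factor | Atom q Atom; Term ::= q | r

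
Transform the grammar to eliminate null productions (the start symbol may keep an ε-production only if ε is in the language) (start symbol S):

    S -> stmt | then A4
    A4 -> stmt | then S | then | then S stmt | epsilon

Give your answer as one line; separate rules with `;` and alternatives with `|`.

Nullable nonterminals: {A4}.
ε ∉ L(G), so no ε-production is kept.
Add the nullable-subset variants: S → then A4 gives then A4 | then.

S -> stmt | then A4 | then; A4 -> stmt | then S | then | then S stmt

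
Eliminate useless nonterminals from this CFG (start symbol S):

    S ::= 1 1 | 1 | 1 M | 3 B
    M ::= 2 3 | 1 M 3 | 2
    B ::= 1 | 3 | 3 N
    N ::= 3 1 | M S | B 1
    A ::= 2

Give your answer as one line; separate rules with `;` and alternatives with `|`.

Generating nonterminals: {A, B, M, N, S}.
Reachable from S after that: {B, M, N, S}.
Removed useless symbols: {A} and every production mentioning them.

S ::= 1 1 | 1 | 1 M | 3 B; M ::= 2 3 | 1 M 3 | 2; B ::= 1 | 3 | 3 N; N ::= 3 1 | M S | B 1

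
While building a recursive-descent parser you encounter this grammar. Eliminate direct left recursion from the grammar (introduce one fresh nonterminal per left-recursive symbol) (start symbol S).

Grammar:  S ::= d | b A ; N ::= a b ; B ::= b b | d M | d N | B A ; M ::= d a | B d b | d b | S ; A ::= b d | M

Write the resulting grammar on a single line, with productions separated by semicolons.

B is directly left-recursive.
For B: α = {A}, β = {b b, d M, d N}. Rewrite as B → β B' and B' → α B' | ε.

S ::= d | b A; N ::= a b; B ::= b b B' | d M B' | d N B'; M ::= d a | B d b | d b | S; A ::= b d | M; B' ::= A B' | ε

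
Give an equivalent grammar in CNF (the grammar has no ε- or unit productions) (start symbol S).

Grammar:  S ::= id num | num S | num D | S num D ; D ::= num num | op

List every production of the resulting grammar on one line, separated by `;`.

Introduce a nonterminal for each terminal appearing in a rule of length ≥ 2: X1 → id, X2 → num.
Binarize each right-hand side of length ≥ 3 by chaining fresh nonterminals (Y1, Y2, …): affected rules were S → S X2 D.

S ::= X1 X2 | X2 S | X2 D | S Y1; D ::= X2 X2 | op; X1 ::= id; X2 ::= num; Y1 ::= X2 D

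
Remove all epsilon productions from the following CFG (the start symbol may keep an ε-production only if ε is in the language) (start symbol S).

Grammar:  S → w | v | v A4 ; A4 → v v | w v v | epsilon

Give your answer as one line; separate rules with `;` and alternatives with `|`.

S → w | v | v A4; A4 → v v | w v v

The nullable symbols are {A4}.
ε ∉ L(G), so no ε-production is kept.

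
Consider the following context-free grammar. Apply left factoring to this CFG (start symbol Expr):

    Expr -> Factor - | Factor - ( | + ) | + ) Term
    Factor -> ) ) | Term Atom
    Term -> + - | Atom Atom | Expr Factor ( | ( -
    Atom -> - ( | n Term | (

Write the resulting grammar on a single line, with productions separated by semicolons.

Expr -> Factor - Expr1 | + ) Expr2; Factor -> ) ) | Term Atom; Term -> + - | Atom Atom | Expr Factor ( | ( -; Atom -> - ( | n Term | (; Expr1 -> eps | (; Expr2 -> eps | Term

Expr has alternatives sharing prefix 'Factor -': factor to Expr → Factor - Expr1 with Expr1 → ε | (.
Expr has alternatives sharing prefix '+ )': factor to Expr → + ) Expr2 with Expr2 → ε | Term.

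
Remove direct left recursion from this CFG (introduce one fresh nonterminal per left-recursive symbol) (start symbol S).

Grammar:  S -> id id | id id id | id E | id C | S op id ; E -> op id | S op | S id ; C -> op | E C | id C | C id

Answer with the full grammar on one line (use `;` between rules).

S -> id id S' | id id id S' | id E S' | id C S'; E -> op id | S op | S id; C -> op C' | E C C' | id C C'; S' -> op id S' | eps; C' -> id C' | eps

Directly left-recursive nonterminals: S, C.
For S: α = {op id}, β = {id id, id id id, id E, id C}. Rewrite as S → β S' and S' → α S' | ε.
For C: α = {id}, β = {op, E C, id C}. Rewrite as C → β C' and C' → α C' | ε.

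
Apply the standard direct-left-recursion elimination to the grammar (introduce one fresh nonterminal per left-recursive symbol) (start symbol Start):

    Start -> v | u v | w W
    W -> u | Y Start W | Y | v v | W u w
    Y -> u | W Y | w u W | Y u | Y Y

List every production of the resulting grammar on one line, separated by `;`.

Start -> v | u v | w W; W -> u W1 | Y Start W W1 | Y W1 | v v W1; Y -> u Y1 | W Y Y1 | w u W Y1; W1 -> u w W1 | eps; Y1 -> u Y1 | Y Y1 | eps

Left recursion appears on W, Y.
For W: α = {u w}, β = {u, Y Start W, Y, v v}. Rewrite as W → β W1 and W1 → α W1 | ε.
For Y: α = {u, Y}, β = {u, W Y, w u W}. Rewrite as Y → β Y1 and Y1 → α Y1 | ε.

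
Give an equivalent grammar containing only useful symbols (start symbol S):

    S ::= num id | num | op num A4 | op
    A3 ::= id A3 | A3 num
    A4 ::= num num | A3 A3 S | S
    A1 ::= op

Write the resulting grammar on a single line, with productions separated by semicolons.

Generating nonterminals: {A1, A4, S}.
Reachable from S after that: {A4, S}.
Removed useless symbols: {A1, A3} and every production mentioning them.

S ::= num id | num | op num A4 | op; A4 ::= num num | S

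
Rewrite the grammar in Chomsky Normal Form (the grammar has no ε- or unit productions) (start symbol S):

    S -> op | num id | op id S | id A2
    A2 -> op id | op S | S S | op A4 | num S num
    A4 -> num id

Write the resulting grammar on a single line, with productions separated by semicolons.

S -> op | X1 X2 | X3 Y1 | X2 A2; A2 -> X3 X2 | X3 S | S S | X3 A4 | X1 Y2; A4 -> X1 X2; X1 -> num; X2 -> id; X3 -> op; Y1 -> X2 S; Y2 -> S X1

Introduce a nonterminal for each terminal appearing in a rule of length ≥ 2: X1 → num, X2 → id, X3 → op.
Binarize each right-hand side of length ≥ 3 by chaining fresh nonterminals (Y1, Y2, …): affected rules were S → X3 X2 S; A2 → X1 S X1.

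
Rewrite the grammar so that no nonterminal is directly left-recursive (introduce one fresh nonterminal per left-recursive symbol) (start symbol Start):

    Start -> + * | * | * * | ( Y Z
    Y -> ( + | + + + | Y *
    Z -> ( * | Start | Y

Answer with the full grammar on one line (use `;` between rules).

Directly left-recursive nonterminal: Y.
For Y: α = {*}, β = {( +, + + +}. Rewrite as Y → β Y1 and Y1 → α Y1 | ε.

Start -> + * | * | * * | ( Y Z; Y -> ( + Y1 | + + + Y1; Z -> ( * | Start | Y; Y1 -> * Y1 | ε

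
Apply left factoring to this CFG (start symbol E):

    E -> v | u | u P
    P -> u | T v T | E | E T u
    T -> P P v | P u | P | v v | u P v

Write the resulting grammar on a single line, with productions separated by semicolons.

E has alternatives sharing prefix 'u': factor to E → u E' with E' → ε | P.
P has alternatives sharing prefix 'E': factor to P → E P' with P' → ε | T u.
T has alternatives sharing prefix 'P': factor to T → P T' with T' → P v | u | ε.

E -> v | u E'; P -> u | T v T | E P'; T -> v v | u P v | P T'; E' -> ε | P; P' -> ε | T u; T' -> P v | u | ε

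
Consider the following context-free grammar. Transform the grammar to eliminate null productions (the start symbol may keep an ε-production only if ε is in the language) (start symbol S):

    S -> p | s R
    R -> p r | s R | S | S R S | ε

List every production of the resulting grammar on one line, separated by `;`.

The nullable symbols are {R}.
ε ∉ L(G), so no ε-production is kept.
Add the nullable-subset variants: S → s R gives s R | s. R → s R gives s R | s. R → S R S gives S R S | S S.

S -> p | s R | s; R -> p r | s R | s | S | S R S | S S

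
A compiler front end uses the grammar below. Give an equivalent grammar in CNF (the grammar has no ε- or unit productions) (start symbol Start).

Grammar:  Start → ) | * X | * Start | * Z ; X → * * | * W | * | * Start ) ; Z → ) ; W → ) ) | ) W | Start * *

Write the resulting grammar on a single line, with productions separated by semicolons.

Introduce a nonterminal for each terminal appearing in a rule of length ≥ 2: X1 → *, X2 → ).
Binarize each right-hand side of length ≥ 3 by chaining fresh nonterminals (Y1, Y2, …): affected rules were X → X1 Start X2; W → Start X1 X1.

Start → ) | X1 X | X1 Start | X1 Z; X → X1 X1 | X1 W | * | X1 Y1; Z → ); W → X2 X2 | X2 W | Start Y2; X1 → *; X2 → ); Y1 → Start X2; Y2 → X1 X1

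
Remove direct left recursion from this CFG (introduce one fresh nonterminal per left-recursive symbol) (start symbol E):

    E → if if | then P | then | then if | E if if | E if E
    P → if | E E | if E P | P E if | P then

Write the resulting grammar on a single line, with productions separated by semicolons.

E → if if E' | then P E' | then E' | then if E'; P → if P' | E E P' | if E P P'; E' → if if E' | if E E' | ε; P' → E if P' | then P' | ε

Left recursion appears on E, P.
For E: α = {if if, if E}, β = {if if, then P, then, then if}. Rewrite as E → β E' and E' → α E' | ε.
For P: α = {E if, then}, β = {if, E E, if E P}. Rewrite as P → β P' and P' → α P' | ε.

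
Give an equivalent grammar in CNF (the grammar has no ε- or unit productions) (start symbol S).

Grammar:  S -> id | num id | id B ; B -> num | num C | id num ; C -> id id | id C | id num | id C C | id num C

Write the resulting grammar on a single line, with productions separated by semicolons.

S -> id | X1 X2 | X2 B; B -> num | X1 C | X2 X1; C -> X2 X2 | X2 C | X2 X1 | X2 Y1 | X2 Y2; X1 -> num; X2 -> id; Y1 -> C C; Y2 -> X1 C

Introduce a nonterminal for each terminal appearing in a rule of length ≥ 2: X1 → num, X2 → id.
Binarize each right-hand side of length ≥ 3 by chaining fresh nonterminals (Y1, Y2, …): affected rules were C → X2 C C; C → X2 X1 C.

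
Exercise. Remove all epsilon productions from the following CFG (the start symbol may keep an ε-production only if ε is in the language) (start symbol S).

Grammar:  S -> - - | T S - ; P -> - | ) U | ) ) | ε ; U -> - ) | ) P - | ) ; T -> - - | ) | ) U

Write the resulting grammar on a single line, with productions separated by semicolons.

S -> - - | T S -; P -> - | ) U | ) ); U -> - ) | ) P - | ) - | ); T -> - - | ) | ) U

Nullable nonterminals: {P}.
ε ∉ L(G), so no ε-production is kept.
Add the nullable-subset variants: U → ) P - gives ) P - | ) -.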